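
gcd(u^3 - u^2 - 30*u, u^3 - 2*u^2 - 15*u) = u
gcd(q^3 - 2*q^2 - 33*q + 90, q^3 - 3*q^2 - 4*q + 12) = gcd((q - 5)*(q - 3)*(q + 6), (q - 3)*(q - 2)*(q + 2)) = q - 3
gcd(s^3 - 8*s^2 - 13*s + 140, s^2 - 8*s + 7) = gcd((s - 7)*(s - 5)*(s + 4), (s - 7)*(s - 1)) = s - 7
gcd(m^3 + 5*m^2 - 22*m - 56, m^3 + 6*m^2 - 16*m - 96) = m - 4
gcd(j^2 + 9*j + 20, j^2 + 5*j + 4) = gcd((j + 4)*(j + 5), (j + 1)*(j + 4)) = j + 4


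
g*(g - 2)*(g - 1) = g^3 - 3*g^2 + 2*g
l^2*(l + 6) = l^3 + 6*l^2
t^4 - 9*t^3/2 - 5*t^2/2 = t^2*(t - 5)*(t + 1/2)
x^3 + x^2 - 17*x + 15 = (x - 3)*(x - 1)*(x + 5)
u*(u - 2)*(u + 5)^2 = u^4 + 8*u^3 + 5*u^2 - 50*u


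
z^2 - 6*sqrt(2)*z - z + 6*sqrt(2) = (z - 1)*(z - 6*sqrt(2))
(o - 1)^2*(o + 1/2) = o^3 - 3*o^2/2 + 1/2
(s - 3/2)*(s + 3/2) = s^2 - 9/4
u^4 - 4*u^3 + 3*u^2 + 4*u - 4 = (u - 2)^2*(u - 1)*(u + 1)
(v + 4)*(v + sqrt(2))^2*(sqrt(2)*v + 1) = sqrt(2)*v^4 + 5*v^3 + 4*sqrt(2)*v^3 + 4*sqrt(2)*v^2 + 20*v^2 + 2*v + 16*sqrt(2)*v + 8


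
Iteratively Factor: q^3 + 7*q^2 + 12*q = (q + 3)*(q^2 + 4*q) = (q + 3)*(q + 4)*(q)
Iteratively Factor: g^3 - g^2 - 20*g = (g)*(g^2 - g - 20) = g*(g + 4)*(g - 5)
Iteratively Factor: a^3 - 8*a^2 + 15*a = (a - 5)*(a^2 - 3*a) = (a - 5)*(a - 3)*(a)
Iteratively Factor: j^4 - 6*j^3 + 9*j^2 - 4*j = (j - 4)*(j^3 - 2*j^2 + j) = (j - 4)*(j - 1)*(j^2 - j) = j*(j - 4)*(j - 1)*(j - 1)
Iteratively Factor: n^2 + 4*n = (n + 4)*(n)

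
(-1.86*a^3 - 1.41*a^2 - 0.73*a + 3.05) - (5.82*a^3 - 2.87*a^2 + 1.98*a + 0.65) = -7.68*a^3 + 1.46*a^2 - 2.71*a + 2.4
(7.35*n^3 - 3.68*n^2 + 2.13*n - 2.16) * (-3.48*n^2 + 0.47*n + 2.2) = -25.578*n^5 + 16.2609*n^4 + 7.028*n^3 + 0.421899999999999*n^2 + 3.6708*n - 4.752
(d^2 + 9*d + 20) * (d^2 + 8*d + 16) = d^4 + 17*d^3 + 108*d^2 + 304*d + 320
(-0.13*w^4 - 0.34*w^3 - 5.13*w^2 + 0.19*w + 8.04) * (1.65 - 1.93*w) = 0.2509*w^5 + 0.4417*w^4 + 9.3399*w^3 - 8.8312*w^2 - 15.2037*w + 13.266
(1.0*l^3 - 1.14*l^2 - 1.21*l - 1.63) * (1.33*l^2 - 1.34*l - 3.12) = 1.33*l^5 - 2.8562*l^4 - 3.2017*l^3 + 3.0103*l^2 + 5.9594*l + 5.0856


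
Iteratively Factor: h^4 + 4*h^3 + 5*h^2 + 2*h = (h + 1)*(h^3 + 3*h^2 + 2*h) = (h + 1)*(h + 2)*(h^2 + h) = (h + 1)^2*(h + 2)*(h)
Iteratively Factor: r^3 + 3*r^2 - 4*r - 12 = (r + 3)*(r^2 - 4) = (r + 2)*(r + 3)*(r - 2)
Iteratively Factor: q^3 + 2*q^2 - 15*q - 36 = (q + 3)*(q^2 - q - 12) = (q + 3)^2*(q - 4)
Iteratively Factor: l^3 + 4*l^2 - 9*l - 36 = (l + 4)*(l^2 - 9) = (l + 3)*(l + 4)*(l - 3)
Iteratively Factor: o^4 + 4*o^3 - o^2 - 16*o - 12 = (o + 2)*(o^3 + 2*o^2 - 5*o - 6) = (o + 1)*(o + 2)*(o^2 + o - 6) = (o - 2)*(o + 1)*(o + 2)*(o + 3)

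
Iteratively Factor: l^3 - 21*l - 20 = (l + 4)*(l^2 - 4*l - 5) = (l + 1)*(l + 4)*(l - 5)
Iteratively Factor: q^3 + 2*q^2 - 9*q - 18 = (q + 3)*(q^2 - q - 6) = (q + 2)*(q + 3)*(q - 3)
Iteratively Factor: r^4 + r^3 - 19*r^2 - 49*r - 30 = (r + 3)*(r^3 - 2*r^2 - 13*r - 10) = (r + 2)*(r + 3)*(r^2 - 4*r - 5) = (r + 1)*(r + 2)*(r + 3)*(r - 5)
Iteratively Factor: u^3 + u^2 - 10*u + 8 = (u - 2)*(u^2 + 3*u - 4) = (u - 2)*(u + 4)*(u - 1)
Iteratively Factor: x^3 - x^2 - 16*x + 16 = (x - 1)*(x^2 - 16) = (x - 1)*(x + 4)*(x - 4)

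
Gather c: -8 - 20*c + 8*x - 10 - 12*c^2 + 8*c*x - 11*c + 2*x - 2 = -12*c^2 + c*(8*x - 31) + 10*x - 20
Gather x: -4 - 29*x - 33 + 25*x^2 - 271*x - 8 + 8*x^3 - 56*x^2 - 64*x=8*x^3 - 31*x^2 - 364*x - 45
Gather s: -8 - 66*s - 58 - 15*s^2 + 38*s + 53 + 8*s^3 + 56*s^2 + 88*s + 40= 8*s^3 + 41*s^2 + 60*s + 27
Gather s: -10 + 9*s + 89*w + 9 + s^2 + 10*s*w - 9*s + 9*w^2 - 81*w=s^2 + 10*s*w + 9*w^2 + 8*w - 1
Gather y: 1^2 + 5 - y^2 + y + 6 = -y^2 + y + 12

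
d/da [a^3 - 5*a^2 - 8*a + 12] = 3*a^2 - 10*a - 8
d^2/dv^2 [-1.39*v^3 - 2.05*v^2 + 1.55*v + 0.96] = -8.34*v - 4.1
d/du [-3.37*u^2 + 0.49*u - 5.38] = 0.49 - 6.74*u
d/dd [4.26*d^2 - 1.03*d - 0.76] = 8.52*d - 1.03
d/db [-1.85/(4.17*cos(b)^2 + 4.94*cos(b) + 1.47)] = -(15.429*cos(b) + 9.139)*sin(b)/(4.17*cos(b)^2 + 4.94*cos(b) + 1.47)^2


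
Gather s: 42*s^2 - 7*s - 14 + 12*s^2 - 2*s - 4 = 54*s^2 - 9*s - 18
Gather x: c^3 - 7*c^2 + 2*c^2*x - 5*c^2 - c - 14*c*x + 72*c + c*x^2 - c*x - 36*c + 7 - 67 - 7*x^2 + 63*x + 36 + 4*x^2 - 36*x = c^3 - 12*c^2 + 35*c + x^2*(c - 3) + x*(2*c^2 - 15*c + 27) - 24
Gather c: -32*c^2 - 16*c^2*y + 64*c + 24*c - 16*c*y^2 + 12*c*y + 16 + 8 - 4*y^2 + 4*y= c^2*(-16*y - 32) + c*(-16*y^2 + 12*y + 88) - 4*y^2 + 4*y + 24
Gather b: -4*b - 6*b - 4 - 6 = -10*b - 10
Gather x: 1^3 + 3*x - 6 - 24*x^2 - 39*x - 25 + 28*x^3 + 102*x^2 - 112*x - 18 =28*x^3 + 78*x^2 - 148*x - 48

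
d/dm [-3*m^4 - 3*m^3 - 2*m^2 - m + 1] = -12*m^3 - 9*m^2 - 4*m - 1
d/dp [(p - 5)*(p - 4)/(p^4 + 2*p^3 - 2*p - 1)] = (-2*p^3 + 29*p^2 - 100*p + 49)/(p^6 + 2*p^5 - p^4 - 4*p^3 - p^2 + 2*p + 1)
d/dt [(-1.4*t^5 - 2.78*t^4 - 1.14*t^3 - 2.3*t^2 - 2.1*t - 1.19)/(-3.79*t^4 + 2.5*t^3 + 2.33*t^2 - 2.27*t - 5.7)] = (5.306*t^8 - 7.0*t^7 - 21.0566*t^6 - 17.6768*t^5 + 38.0486*t^4 + 61.0192*t^3 + 38.533*t^2 + 31.7654*t + 9.2687)/(14.3641*t^8 - 18.95*t^7 - 11.4114*t^6 + 28.8566*t^5 + 37.2849*t^4 - 39.0782*t^3 - 21.4091*t^2 + 25.878*t + 32.49)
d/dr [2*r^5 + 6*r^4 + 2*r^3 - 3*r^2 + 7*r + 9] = 10*r^4 + 24*r^3 + 6*r^2 - 6*r + 7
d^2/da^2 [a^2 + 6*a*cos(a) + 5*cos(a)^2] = -6*a*cos(a) + 20*sin(a)^2 - 12*sin(a) - 8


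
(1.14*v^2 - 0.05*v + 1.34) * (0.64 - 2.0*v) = -2.28*v^3 + 0.8296*v^2 - 2.712*v + 0.8576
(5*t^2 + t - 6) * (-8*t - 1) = -40*t^3 - 13*t^2 + 47*t + 6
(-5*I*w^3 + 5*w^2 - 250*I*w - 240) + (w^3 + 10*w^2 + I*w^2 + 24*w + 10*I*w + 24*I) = w^3 - 5*I*w^3 + 15*w^2 + I*w^2 + 24*w - 240*I*w - 240 + 24*I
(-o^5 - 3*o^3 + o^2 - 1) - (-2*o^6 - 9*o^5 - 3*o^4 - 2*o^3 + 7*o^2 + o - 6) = 2*o^6 + 8*o^5 + 3*o^4 - o^3 - 6*o^2 - o + 5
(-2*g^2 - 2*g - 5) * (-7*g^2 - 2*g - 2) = 14*g^4 + 18*g^3 + 43*g^2 + 14*g + 10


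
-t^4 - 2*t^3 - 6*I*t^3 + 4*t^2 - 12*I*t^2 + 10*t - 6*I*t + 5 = (t + I)*(t + 5*I)*(I*t + I)^2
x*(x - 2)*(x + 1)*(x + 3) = x^4 + 2*x^3 - 5*x^2 - 6*x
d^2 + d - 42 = (d - 6)*(d + 7)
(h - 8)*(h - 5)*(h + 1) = h^3 - 12*h^2 + 27*h + 40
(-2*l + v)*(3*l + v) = -6*l^2 + l*v + v^2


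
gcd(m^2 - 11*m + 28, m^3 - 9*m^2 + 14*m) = m - 7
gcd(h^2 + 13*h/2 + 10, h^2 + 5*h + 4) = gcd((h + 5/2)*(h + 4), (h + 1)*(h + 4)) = h + 4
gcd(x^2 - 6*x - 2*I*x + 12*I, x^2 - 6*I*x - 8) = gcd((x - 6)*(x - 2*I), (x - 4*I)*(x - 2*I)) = x - 2*I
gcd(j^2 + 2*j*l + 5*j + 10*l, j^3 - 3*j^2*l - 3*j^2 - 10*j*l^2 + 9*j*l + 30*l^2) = j + 2*l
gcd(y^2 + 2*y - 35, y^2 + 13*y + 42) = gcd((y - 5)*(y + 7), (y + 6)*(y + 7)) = y + 7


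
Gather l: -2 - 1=-3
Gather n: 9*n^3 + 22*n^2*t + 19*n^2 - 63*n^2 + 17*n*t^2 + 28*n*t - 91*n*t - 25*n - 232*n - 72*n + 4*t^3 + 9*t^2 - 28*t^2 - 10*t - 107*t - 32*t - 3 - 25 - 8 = 9*n^3 + n^2*(22*t - 44) + n*(17*t^2 - 63*t - 329) + 4*t^3 - 19*t^2 - 149*t - 36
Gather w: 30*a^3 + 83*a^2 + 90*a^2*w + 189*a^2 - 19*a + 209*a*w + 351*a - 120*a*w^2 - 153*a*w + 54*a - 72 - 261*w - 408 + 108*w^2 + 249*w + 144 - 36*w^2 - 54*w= 30*a^3 + 272*a^2 + 386*a + w^2*(72 - 120*a) + w*(90*a^2 + 56*a - 66) - 336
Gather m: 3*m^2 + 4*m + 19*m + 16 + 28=3*m^2 + 23*m + 44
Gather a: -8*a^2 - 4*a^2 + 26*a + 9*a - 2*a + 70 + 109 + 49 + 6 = -12*a^2 + 33*a + 234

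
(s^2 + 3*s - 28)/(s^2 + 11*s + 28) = (s - 4)/(s + 4)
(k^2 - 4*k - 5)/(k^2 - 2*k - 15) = (k + 1)/(k + 3)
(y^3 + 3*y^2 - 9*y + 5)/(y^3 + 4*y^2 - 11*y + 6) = (y + 5)/(y + 6)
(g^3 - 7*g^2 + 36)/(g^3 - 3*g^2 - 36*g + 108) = (g + 2)/(g + 6)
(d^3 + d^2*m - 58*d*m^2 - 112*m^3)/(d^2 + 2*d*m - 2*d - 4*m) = (d^2 - d*m - 56*m^2)/(d - 2)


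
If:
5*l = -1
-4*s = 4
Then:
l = -1/5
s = -1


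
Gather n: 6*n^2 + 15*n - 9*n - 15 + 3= 6*n^2 + 6*n - 12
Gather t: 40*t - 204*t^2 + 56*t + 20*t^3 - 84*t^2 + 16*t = 20*t^3 - 288*t^2 + 112*t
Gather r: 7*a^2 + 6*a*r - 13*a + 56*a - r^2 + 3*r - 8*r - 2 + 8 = 7*a^2 + 43*a - r^2 + r*(6*a - 5) + 6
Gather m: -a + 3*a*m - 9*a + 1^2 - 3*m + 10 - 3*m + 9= -10*a + m*(3*a - 6) + 20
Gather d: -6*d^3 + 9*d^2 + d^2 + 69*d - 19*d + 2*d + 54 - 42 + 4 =-6*d^3 + 10*d^2 + 52*d + 16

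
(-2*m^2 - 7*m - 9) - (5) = -2*m^2 - 7*m - 14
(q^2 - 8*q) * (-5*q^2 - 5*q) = -5*q^4 + 35*q^3 + 40*q^2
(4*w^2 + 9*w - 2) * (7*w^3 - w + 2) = 28*w^5 + 63*w^4 - 18*w^3 - w^2 + 20*w - 4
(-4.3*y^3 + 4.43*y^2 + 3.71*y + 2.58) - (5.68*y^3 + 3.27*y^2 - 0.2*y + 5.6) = -9.98*y^3 + 1.16*y^2 + 3.91*y - 3.02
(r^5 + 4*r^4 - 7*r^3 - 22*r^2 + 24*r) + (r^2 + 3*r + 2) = r^5 + 4*r^4 - 7*r^3 - 21*r^2 + 27*r + 2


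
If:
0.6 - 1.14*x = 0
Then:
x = 0.53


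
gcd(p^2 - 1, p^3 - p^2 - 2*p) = p + 1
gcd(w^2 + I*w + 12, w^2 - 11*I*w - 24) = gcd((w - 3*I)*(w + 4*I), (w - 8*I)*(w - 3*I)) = w - 3*I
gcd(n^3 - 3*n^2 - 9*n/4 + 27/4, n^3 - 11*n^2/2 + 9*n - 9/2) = n^2 - 9*n/2 + 9/2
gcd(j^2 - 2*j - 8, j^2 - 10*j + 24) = j - 4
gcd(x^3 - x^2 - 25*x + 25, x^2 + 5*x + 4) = 1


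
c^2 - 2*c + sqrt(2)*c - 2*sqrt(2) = (c - 2)*(c + sqrt(2))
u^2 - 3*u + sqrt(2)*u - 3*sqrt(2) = (u - 3)*(u + sqrt(2))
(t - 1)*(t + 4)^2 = t^3 + 7*t^2 + 8*t - 16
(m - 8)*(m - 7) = m^2 - 15*m + 56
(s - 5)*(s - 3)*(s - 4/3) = s^3 - 28*s^2/3 + 77*s/3 - 20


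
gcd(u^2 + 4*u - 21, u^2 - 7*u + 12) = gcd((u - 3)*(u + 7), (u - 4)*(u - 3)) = u - 3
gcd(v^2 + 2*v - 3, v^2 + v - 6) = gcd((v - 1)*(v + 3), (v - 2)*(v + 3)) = v + 3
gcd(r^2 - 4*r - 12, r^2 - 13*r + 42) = r - 6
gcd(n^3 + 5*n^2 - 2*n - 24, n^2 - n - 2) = n - 2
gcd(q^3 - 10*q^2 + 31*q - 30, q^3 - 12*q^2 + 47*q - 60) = q^2 - 8*q + 15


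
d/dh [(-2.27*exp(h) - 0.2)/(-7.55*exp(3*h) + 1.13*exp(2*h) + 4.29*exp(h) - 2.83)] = (-34.277*exp(3*h) - 1.9649*exp(2*h) + 0.452*exp(h) + 7.2821)*exp(h)/(57.0025*exp(6*h) - 17.063*exp(5*h) - 63.5021*exp(4*h) + 52.4284*exp(3*h) + 12.0083*exp(2*h) - 24.2814*exp(h) + 8.0089)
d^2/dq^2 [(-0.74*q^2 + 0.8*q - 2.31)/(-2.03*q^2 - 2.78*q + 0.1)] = (-14.945672*q^3 + 58.016994*q^2 + 77.243124*q + 36.213068)/(8.365427*q^6 + 34.368306*q^5 + 45.829686*q^4 + 18.098912*q^3 - 2.25762*q^2 + 0.0834*q - 0.001)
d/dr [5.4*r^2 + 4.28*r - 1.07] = 10.8*r + 4.28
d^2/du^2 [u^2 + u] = 2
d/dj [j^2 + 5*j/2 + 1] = 2*j + 5/2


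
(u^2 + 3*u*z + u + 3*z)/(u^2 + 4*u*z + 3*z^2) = (u + 1)/(u + z)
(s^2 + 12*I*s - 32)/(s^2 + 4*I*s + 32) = (s + 4*I)/(s - 4*I)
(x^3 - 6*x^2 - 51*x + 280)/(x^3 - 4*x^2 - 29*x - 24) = (x^2 + 2*x - 35)/(x^2 + 4*x + 3)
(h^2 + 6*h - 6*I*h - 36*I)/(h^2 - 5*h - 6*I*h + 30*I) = (h + 6)/(h - 5)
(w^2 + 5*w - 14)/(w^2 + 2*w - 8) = (w + 7)/(w + 4)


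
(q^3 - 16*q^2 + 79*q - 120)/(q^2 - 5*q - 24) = (q^2 - 8*q + 15)/(q + 3)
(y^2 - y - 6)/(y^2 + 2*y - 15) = (y + 2)/(y + 5)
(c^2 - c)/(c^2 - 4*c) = (c - 1)/(c - 4)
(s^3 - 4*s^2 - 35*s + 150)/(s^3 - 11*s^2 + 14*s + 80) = (s^2 + s - 30)/(s^2 - 6*s - 16)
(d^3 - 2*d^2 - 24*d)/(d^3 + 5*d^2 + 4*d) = (d - 6)/(d + 1)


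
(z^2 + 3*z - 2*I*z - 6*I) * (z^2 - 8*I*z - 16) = z^4 + 3*z^3 - 10*I*z^3 - 32*z^2 - 30*I*z^2 - 96*z + 32*I*z + 96*I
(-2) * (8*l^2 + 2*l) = -16*l^2 - 4*l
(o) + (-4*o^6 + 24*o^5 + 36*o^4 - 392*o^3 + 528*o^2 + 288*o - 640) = -4*o^6 + 24*o^5 + 36*o^4 - 392*o^3 + 528*o^2 + 289*o - 640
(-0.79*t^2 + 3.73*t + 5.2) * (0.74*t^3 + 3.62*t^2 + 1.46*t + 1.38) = -0.5846*t^5 - 0.0996000000000006*t^4 + 16.1972*t^3 + 23.1796*t^2 + 12.7394*t + 7.176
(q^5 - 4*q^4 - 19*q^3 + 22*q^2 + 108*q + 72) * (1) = q^5 - 4*q^4 - 19*q^3 + 22*q^2 + 108*q + 72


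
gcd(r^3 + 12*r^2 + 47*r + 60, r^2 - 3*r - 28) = r + 4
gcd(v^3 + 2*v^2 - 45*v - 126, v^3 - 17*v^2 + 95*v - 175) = v - 7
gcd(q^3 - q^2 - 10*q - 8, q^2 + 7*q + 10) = q + 2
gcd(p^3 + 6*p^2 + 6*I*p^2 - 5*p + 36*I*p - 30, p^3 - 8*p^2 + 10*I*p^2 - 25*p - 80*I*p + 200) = p + 5*I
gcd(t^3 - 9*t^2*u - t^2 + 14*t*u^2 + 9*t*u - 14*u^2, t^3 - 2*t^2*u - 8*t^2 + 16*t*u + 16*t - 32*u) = t - 2*u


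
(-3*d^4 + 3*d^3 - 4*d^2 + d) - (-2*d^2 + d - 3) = -3*d^4 + 3*d^3 - 2*d^2 + 3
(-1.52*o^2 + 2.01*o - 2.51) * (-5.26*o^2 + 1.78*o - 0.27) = 7.9952*o^4 - 13.2782*o^3 + 17.1908*o^2 - 5.0105*o + 0.6777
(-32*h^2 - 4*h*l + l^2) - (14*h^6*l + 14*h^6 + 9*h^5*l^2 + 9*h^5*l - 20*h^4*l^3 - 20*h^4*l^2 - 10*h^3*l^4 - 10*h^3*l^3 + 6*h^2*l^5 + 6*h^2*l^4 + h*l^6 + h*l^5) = -14*h^6*l - 14*h^6 - 9*h^5*l^2 - 9*h^5*l + 20*h^4*l^3 + 20*h^4*l^2 + 10*h^3*l^4 + 10*h^3*l^3 - 6*h^2*l^5 - 6*h^2*l^4 - 32*h^2 - h*l^6 - h*l^5 - 4*h*l + l^2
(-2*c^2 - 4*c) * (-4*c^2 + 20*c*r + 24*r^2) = 8*c^4 - 40*c^3*r + 16*c^3 - 48*c^2*r^2 - 80*c^2*r - 96*c*r^2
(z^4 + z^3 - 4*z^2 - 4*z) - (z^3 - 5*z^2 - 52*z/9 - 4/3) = z^4 + z^2 + 16*z/9 + 4/3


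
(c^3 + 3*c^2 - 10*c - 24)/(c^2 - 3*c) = c + 6 + 8/c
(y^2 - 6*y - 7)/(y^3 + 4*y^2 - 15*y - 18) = (y - 7)/(y^2 + 3*y - 18)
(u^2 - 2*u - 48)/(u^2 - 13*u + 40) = (u + 6)/(u - 5)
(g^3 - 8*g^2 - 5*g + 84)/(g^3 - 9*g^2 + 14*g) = (g^2 - g - 12)/(g*(g - 2))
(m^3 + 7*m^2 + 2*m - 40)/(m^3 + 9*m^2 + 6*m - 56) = (m + 5)/(m + 7)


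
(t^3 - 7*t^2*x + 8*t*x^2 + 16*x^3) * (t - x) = t^4 - 8*t^3*x + 15*t^2*x^2 + 8*t*x^3 - 16*x^4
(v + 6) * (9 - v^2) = -v^3 - 6*v^2 + 9*v + 54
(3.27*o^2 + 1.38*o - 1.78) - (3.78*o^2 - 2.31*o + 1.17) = -0.51*o^2 + 3.69*o - 2.95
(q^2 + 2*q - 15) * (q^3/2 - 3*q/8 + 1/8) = q^5/2 + q^4 - 63*q^3/8 - 5*q^2/8 + 47*q/8 - 15/8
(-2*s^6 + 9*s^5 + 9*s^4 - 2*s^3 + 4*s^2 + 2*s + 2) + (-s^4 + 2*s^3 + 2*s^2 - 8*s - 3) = -2*s^6 + 9*s^5 + 8*s^4 + 6*s^2 - 6*s - 1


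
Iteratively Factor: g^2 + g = (g + 1)*(g)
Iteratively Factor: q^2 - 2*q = (q - 2)*(q)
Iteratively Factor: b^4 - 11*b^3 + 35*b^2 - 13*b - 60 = (b - 3)*(b^3 - 8*b^2 + 11*b + 20) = (b - 3)*(b + 1)*(b^2 - 9*b + 20) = (b - 4)*(b - 3)*(b + 1)*(b - 5)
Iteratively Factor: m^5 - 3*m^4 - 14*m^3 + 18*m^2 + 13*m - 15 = (m - 1)*(m^4 - 2*m^3 - 16*m^2 + 2*m + 15) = (m - 5)*(m - 1)*(m^3 + 3*m^2 - m - 3) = (m - 5)*(m - 1)^2*(m^2 + 4*m + 3) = (m - 5)*(m - 1)^2*(m + 3)*(m + 1)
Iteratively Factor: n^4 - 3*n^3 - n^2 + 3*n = (n)*(n^3 - 3*n^2 - n + 3) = n*(n - 1)*(n^2 - 2*n - 3) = n*(n - 1)*(n + 1)*(n - 3)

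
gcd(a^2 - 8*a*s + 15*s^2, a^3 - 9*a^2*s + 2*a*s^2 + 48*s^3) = -a + 3*s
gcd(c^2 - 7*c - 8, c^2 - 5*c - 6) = c + 1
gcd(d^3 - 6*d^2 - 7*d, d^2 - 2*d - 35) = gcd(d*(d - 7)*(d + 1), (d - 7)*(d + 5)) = d - 7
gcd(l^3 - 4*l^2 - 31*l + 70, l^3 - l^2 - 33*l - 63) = l - 7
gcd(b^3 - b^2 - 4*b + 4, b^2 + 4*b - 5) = b - 1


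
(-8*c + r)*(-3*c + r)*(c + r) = 24*c^3 + 13*c^2*r - 10*c*r^2 + r^3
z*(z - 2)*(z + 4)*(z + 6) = z^4 + 8*z^3 + 4*z^2 - 48*z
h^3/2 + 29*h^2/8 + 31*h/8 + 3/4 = (h/2 + 1/2)*(h + 1/4)*(h + 6)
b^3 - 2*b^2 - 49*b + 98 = (b - 7)*(b - 2)*(b + 7)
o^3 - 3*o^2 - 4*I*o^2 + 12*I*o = o*(o - 3)*(o - 4*I)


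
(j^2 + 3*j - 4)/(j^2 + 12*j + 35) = (j^2 + 3*j - 4)/(j^2 + 12*j + 35)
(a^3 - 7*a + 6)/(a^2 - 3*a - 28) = (-a^3 + 7*a - 6)/(-a^2 + 3*a + 28)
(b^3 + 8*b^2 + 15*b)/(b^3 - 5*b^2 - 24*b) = (b + 5)/(b - 8)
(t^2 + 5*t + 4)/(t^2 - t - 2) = (t + 4)/(t - 2)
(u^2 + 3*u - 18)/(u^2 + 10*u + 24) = (u - 3)/(u + 4)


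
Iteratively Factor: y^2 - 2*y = (y)*(y - 2)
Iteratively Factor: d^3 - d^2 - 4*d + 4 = (d - 2)*(d^2 + d - 2) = (d - 2)*(d + 2)*(d - 1)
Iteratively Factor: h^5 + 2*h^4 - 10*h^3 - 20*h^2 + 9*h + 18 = (h - 1)*(h^4 + 3*h^3 - 7*h^2 - 27*h - 18) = (h - 1)*(h + 3)*(h^3 - 7*h - 6) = (h - 1)*(h + 2)*(h + 3)*(h^2 - 2*h - 3) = (h - 3)*(h - 1)*(h + 2)*(h + 3)*(h + 1)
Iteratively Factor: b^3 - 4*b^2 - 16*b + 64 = (b - 4)*(b^2 - 16) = (b - 4)*(b + 4)*(b - 4)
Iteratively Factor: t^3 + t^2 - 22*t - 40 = (t + 4)*(t^2 - 3*t - 10) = (t + 2)*(t + 4)*(t - 5)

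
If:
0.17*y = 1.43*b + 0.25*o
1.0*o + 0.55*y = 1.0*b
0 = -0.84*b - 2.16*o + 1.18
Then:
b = -0.34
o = 0.68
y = -1.85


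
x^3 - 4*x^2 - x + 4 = (x - 4)*(x - 1)*(x + 1)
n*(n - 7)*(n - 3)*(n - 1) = n^4 - 11*n^3 + 31*n^2 - 21*n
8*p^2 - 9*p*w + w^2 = (-8*p + w)*(-p + w)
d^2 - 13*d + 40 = (d - 8)*(d - 5)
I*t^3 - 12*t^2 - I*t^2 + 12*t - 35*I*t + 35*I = (t + 5*I)*(t + 7*I)*(I*t - I)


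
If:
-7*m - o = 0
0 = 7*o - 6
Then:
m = -6/49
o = 6/7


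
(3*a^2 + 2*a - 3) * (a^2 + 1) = 3*a^4 + 2*a^3 + 2*a - 3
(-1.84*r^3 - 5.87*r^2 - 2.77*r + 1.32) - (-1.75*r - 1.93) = -1.84*r^3 - 5.87*r^2 - 1.02*r + 3.25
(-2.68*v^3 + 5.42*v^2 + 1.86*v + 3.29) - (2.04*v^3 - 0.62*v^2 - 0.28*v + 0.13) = -4.72*v^3 + 6.04*v^2 + 2.14*v + 3.16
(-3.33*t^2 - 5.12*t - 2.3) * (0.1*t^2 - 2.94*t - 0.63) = -0.333*t^4 + 9.2782*t^3 + 16.9207*t^2 + 9.9876*t + 1.449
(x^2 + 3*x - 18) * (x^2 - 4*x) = x^4 - x^3 - 30*x^2 + 72*x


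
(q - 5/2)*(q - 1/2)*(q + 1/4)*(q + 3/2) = q^4 - 5*q^3/4 - 29*q^2/8 + 17*q/16 + 15/32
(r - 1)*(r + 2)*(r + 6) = r^3 + 7*r^2 + 4*r - 12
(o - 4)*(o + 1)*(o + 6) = o^3 + 3*o^2 - 22*o - 24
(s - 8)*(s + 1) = s^2 - 7*s - 8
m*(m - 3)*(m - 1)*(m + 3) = m^4 - m^3 - 9*m^2 + 9*m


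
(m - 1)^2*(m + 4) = m^3 + 2*m^2 - 7*m + 4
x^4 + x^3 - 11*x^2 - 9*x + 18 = (x - 3)*(x - 1)*(x + 2)*(x + 3)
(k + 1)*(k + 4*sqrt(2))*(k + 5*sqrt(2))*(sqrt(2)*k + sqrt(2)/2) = sqrt(2)*k^4 + 3*sqrt(2)*k^3/2 + 18*k^3 + 27*k^2 + 81*sqrt(2)*k^2/2 + 9*k + 60*sqrt(2)*k + 20*sqrt(2)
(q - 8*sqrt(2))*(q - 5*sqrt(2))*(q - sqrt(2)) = q^3 - 14*sqrt(2)*q^2 + 106*q - 80*sqrt(2)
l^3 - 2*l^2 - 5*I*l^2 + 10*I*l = l*(l - 2)*(l - 5*I)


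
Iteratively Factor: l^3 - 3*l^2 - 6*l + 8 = (l - 4)*(l^2 + l - 2) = (l - 4)*(l - 1)*(l + 2)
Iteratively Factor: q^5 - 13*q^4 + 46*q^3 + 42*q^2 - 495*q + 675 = (q - 3)*(q^4 - 10*q^3 + 16*q^2 + 90*q - 225) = (q - 3)^2*(q^3 - 7*q^2 - 5*q + 75) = (q - 5)*(q - 3)^2*(q^2 - 2*q - 15) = (q - 5)*(q - 3)^2*(q + 3)*(q - 5)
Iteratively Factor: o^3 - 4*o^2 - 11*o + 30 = (o - 5)*(o^2 + o - 6) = (o - 5)*(o + 3)*(o - 2)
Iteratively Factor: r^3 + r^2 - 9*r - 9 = (r + 3)*(r^2 - 2*r - 3) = (r - 3)*(r + 3)*(r + 1)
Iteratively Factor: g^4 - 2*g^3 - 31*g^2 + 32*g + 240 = (g - 4)*(g^3 + 2*g^2 - 23*g - 60) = (g - 5)*(g - 4)*(g^2 + 7*g + 12) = (g - 5)*(g - 4)*(g + 4)*(g + 3)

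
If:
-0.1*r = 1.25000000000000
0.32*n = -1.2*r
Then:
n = 46.88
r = -12.50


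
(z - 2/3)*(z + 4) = z^2 + 10*z/3 - 8/3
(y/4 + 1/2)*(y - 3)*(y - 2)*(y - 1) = y^4/4 - y^3 - y^2/4 + 4*y - 3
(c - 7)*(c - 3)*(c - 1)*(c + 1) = c^4 - 10*c^3 + 20*c^2 + 10*c - 21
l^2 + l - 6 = (l - 2)*(l + 3)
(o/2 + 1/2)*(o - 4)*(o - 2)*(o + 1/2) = o^4/2 - 9*o^3/4 - o^2/4 + 9*o/2 + 2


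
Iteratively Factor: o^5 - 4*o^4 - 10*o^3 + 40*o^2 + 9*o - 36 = (o - 1)*(o^4 - 3*o^3 - 13*o^2 + 27*o + 36) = (o - 3)*(o - 1)*(o^3 - 13*o - 12) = (o - 3)*(o - 1)*(o + 1)*(o^2 - o - 12) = (o - 3)*(o - 1)*(o + 1)*(o + 3)*(o - 4)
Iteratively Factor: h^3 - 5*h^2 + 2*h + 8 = (h - 4)*(h^2 - h - 2) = (h - 4)*(h + 1)*(h - 2)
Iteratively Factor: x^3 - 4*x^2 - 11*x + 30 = (x - 5)*(x^2 + x - 6) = (x - 5)*(x + 3)*(x - 2)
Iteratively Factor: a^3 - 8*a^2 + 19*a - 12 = (a - 3)*(a^2 - 5*a + 4) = (a - 3)*(a - 1)*(a - 4)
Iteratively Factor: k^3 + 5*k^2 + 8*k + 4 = (k + 1)*(k^2 + 4*k + 4) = (k + 1)*(k + 2)*(k + 2)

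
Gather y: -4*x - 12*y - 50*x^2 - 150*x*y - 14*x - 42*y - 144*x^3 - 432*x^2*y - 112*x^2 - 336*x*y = -144*x^3 - 162*x^2 - 18*x + y*(-432*x^2 - 486*x - 54)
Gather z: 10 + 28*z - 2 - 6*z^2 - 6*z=-6*z^2 + 22*z + 8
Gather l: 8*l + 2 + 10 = 8*l + 12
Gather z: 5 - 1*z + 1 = 6 - z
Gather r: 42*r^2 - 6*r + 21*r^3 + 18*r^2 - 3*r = 21*r^3 + 60*r^2 - 9*r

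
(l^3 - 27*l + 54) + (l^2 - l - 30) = l^3 + l^2 - 28*l + 24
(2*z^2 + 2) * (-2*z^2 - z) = -4*z^4 - 2*z^3 - 4*z^2 - 2*z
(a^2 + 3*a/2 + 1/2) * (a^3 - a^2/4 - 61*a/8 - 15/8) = a^5 + 5*a^4/4 - 15*a^3/2 - 215*a^2/16 - 53*a/8 - 15/16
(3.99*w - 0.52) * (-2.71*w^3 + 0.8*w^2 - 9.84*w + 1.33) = -10.8129*w^4 + 4.6012*w^3 - 39.6776*w^2 + 10.4235*w - 0.6916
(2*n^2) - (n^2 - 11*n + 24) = n^2 + 11*n - 24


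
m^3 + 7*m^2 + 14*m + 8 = (m + 1)*(m + 2)*(m + 4)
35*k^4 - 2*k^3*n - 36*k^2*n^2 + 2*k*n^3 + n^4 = (-5*k + n)*(-k + n)*(k + n)*(7*k + n)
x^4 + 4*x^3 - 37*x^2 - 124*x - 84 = (x - 6)*(x + 1)*(x + 2)*(x + 7)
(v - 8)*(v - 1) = v^2 - 9*v + 8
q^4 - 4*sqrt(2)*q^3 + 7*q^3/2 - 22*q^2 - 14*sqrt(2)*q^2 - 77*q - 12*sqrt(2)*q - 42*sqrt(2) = (q + 7/2)*(q - 6*sqrt(2))*(q + sqrt(2))^2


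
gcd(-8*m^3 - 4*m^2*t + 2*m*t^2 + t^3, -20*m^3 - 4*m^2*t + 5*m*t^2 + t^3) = -4*m^2 + t^2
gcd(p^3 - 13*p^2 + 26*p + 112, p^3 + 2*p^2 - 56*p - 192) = p - 8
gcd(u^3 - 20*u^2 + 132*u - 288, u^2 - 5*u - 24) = u - 8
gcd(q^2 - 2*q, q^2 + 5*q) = q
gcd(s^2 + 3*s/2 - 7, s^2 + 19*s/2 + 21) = s + 7/2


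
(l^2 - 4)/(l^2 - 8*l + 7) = (l^2 - 4)/(l^2 - 8*l + 7)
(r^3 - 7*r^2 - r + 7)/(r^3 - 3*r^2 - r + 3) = (r - 7)/(r - 3)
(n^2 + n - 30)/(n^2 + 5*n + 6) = (n^2 + n - 30)/(n^2 + 5*n + 6)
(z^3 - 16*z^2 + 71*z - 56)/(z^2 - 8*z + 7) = z - 8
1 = 1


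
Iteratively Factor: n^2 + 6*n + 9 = (n + 3)*(n + 3)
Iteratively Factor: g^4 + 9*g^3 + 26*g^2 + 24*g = (g + 2)*(g^3 + 7*g^2 + 12*g) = (g + 2)*(g + 3)*(g^2 + 4*g) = (g + 2)*(g + 3)*(g + 4)*(g)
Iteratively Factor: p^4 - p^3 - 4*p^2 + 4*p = (p - 1)*(p^3 - 4*p) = (p - 2)*(p - 1)*(p^2 + 2*p) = (p - 2)*(p - 1)*(p + 2)*(p)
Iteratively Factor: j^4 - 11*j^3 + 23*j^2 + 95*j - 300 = (j - 5)*(j^3 - 6*j^2 - 7*j + 60) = (j - 5)^2*(j^2 - j - 12) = (j - 5)^2*(j + 3)*(j - 4)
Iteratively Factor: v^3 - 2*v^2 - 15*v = (v)*(v^2 - 2*v - 15) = v*(v - 5)*(v + 3)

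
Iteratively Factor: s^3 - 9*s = (s)*(s^2 - 9) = s*(s - 3)*(s + 3)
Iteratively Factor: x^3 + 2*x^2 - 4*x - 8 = (x + 2)*(x^2 - 4) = (x - 2)*(x + 2)*(x + 2)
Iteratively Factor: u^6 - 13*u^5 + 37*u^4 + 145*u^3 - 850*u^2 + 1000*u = (u - 5)*(u^5 - 8*u^4 - 3*u^3 + 130*u^2 - 200*u) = (u - 5)^2*(u^4 - 3*u^3 - 18*u^2 + 40*u) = (u - 5)^3*(u^3 + 2*u^2 - 8*u) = (u - 5)^3*(u - 2)*(u^2 + 4*u) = u*(u - 5)^3*(u - 2)*(u + 4)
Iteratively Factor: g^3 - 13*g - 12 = (g + 3)*(g^2 - 3*g - 4) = (g + 1)*(g + 3)*(g - 4)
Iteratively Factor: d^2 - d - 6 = (d + 2)*(d - 3)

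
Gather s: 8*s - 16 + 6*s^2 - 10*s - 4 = 6*s^2 - 2*s - 20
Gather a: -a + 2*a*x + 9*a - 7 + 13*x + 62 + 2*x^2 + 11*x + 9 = a*(2*x + 8) + 2*x^2 + 24*x + 64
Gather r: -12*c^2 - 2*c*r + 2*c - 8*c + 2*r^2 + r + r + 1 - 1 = -12*c^2 - 6*c + 2*r^2 + r*(2 - 2*c)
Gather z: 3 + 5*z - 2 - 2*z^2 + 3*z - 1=-2*z^2 + 8*z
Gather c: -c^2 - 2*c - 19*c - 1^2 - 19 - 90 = -c^2 - 21*c - 110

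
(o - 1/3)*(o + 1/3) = o^2 - 1/9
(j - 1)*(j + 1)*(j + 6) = j^3 + 6*j^2 - j - 6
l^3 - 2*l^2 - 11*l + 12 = (l - 4)*(l - 1)*(l + 3)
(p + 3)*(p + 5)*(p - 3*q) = p^3 - 3*p^2*q + 8*p^2 - 24*p*q + 15*p - 45*q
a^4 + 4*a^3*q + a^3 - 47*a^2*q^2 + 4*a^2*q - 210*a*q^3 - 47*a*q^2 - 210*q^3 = (a + 1)*(a - 7*q)*(a + 5*q)*(a + 6*q)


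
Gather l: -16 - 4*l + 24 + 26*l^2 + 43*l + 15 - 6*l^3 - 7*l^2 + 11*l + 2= -6*l^3 + 19*l^2 + 50*l + 25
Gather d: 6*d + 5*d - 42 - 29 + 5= 11*d - 66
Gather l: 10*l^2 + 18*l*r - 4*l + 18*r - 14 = 10*l^2 + l*(18*r - 4) + 18*r - 14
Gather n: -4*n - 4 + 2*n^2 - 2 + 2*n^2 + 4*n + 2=4*n^2 - 4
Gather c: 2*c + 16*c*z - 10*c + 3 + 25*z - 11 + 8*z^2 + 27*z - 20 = c*(16*z - 8) + 8*z^2 + 52*z - 28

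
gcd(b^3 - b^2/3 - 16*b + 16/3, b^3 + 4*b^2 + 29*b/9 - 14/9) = b - 1/3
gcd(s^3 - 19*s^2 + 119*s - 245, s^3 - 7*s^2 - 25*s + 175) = s^2 - 12*s + 35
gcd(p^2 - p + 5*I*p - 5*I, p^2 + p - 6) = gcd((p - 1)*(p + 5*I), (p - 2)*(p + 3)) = 1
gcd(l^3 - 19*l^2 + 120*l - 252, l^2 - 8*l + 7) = l - 7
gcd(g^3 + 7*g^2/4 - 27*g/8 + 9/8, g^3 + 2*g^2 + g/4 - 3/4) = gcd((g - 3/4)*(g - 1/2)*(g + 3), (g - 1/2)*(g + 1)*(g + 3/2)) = g - 1/2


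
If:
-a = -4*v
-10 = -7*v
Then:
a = 40/7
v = 10/7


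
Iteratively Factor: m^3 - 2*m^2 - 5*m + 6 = (m - 3)*(m^2 + m - 2) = (m - 3)*(m - 1)*(m + 2)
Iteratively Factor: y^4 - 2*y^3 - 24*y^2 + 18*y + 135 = (y - 3)*(y^3 + y^2 - 21*y - 45) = (y - 3)*(y + 3)*(y^2 - 2*y - 15) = (y - 3)*(y + 3)^2*(y - 5)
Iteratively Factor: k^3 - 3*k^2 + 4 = (k - 2)*(k^2 - k - 2) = (k - 2)*(k + 1)*(k - 2)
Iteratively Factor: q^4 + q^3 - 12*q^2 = (q + 4)*(q^3 - 3*q^2) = q*(q + 4)*(q^2 - 3*q) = q*(q - 3)*(q + 4)*(q)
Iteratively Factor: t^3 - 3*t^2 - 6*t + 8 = (t - 4)*(t^2 + t - 2) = (t - 4)*(t - 1)*(t + 2)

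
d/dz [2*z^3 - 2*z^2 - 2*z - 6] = 6*z^2 - 4*z - 2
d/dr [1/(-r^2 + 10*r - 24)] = 2*(r - 5)/(r^2 - 10*r + 24)^2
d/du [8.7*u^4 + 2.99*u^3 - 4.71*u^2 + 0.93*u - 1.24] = 34.8*u^3 + 8.97*u^2 - 9.42*u + 0.93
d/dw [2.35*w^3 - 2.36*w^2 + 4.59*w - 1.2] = 7.05*w^2 - 4.72*w + 4.59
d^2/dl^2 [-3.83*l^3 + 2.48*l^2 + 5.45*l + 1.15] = 4.96 - 22.98*l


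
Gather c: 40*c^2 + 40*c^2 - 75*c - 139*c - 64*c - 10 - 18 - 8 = 80*c^2 - 278*c - 36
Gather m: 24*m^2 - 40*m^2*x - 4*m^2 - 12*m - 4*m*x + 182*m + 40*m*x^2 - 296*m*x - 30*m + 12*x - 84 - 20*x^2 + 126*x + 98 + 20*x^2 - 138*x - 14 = m^2*(20 - 40*x) + m*(40*x^2 - 300*x + 140)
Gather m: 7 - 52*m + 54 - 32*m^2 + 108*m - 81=-32*m^2 + 56*m - 20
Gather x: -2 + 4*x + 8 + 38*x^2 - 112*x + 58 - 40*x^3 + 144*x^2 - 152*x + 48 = -40*x^3 + 182*x^2 - 260*x + 112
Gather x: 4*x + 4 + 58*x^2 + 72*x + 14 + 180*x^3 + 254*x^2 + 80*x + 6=180*x^3 + 312*x^2 + 156*x + 24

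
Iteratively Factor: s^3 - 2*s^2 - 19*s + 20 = (s - 1)*(s^2 - s - 20) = (s - 1)*(s + 4)*(s - 5)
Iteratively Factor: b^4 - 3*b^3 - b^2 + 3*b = (b)*(b^3 - 3*b^2 - b + 3) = b*(b - 3)*(b^2 - 1) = b*(b - 3)*(b + 1)*(b - 1)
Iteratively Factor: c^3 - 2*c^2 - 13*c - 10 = (c - 5)*(c^2 + 3*c + 2) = (c - 5)*(c + 1)*(c + 2)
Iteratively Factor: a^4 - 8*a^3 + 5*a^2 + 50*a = (a - 5)*(a^3 - 3*a^2 - 10*a) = (a - 5)*(a + 2)*(a^2 - 5*a) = (a - 5)^2*(a + 2)*(a)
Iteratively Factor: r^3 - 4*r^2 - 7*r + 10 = (r - 5)*(r^2 + r - 2) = (r - 5)*(r - 1)*(r + 2)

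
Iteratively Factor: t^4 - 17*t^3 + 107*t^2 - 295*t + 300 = (t - 5)*(t^3 - 12*t^2 + 47*t - 60) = (t - 5)*(t - 4)*(t^2 - 8*t + 15) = (t - 5)^2*(t - 4)*(t - 3)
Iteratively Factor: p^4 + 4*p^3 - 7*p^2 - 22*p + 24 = (p + 4)*(p^3 - 7*p + 6) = (p + 3)*(p + 4)*(p^2 - 3*p + 2) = (p - 2)*(p + 3)*(p + 4)*(p - 1)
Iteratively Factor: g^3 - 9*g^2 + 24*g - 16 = (g - 4)*(g^2 - 5*g + 4) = (g - 4)*(g - 1)*(g - 4)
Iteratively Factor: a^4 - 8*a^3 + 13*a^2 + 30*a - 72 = (a - 3)*(a^3 - 5*a^2 - 2*a + 24) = (a - 3)^2*(a^2 - 2*a - 8) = (a - 4)*(a - 3)^2*(a + 2)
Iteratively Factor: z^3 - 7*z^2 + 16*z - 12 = (z - 3)*(z^2 - 4*z + 4) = (z - 3)*(z - 2)*(z - 2)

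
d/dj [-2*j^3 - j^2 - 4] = 2*j*(-3*j - 1)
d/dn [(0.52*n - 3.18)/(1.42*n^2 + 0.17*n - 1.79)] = (-0.7384*n^2 + 9.0312*n - 0.3902)/(2.0164*n^4 + 0.4828*n^3 - 5.0547*n^2 - 0.6086*n + 3.2041)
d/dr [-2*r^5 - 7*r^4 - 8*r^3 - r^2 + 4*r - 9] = -10*r^4 - 28*r^3 - 24*r^2 - 2*r + 4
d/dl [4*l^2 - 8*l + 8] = 8*l - 8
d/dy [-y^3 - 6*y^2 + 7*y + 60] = -3*y^2 - 12*y + 7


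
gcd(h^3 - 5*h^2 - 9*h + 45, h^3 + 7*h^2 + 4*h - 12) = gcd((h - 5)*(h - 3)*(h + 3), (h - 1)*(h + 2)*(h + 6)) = 1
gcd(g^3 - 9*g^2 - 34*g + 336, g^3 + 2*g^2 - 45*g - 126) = g^2 - g - 42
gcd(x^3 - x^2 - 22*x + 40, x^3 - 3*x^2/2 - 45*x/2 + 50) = x^2 + x - 20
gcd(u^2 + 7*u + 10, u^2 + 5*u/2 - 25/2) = u + 5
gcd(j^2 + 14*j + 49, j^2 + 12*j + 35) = j + 7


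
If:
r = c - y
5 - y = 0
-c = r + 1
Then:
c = 2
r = -3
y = 5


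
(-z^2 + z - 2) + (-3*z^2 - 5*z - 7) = -4*z^2 - 4*z - 9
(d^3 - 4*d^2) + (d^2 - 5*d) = d^3 - 3*d^2 - 5*d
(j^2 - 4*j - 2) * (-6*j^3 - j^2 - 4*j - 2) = -6*j^5 + 23*j^4 + 12*j^3 + 16*j^2 + 16*j + 4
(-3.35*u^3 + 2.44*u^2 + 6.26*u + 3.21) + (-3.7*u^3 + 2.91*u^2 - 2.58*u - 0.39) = -7.05*u^3 + 5.35*u^2 + 3.68*u + 2.82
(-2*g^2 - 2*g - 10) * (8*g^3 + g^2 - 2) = -16*g^5 - 18*g^4 - 82*g^3 - 6*g^2 + 4*g + 20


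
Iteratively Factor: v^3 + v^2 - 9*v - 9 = (v + 1)*(v^2 - 9) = (v - 3)*(v + 1)*(v + 3)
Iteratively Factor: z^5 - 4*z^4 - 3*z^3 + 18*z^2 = (z + 2)*(z^4 - 6*z^3 + 9*z^2) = z*(z + 2)*(z^3 - 6*z^2 + 9*z) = z^2*(z + 2)*(z^2 - 6*z + 9) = z^2*(z - 3)*(z + 2)*(z - 3)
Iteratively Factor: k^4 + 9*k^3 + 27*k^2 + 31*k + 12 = (k + 4)*(k^3 + 5*k^2 + 7*k + 3) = (k + 1)*(k + 4)*(k^2 + 4*k + 3) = (k + 1)^2*(k + 4)*(k + 3)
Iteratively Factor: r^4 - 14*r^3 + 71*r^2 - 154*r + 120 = (r - 2)*(r^3 - 12*r^2 + 47*r - 60) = (r - 5)*(r - 2)*(r^2 - 7*r + 12) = (r - 5)*(r - 3)*(r - 2)*(r - 4)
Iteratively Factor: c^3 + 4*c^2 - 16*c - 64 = (c - 4)*(c^2 + 8*c + 16) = (c - 4)*(c + 4)*(c + 4)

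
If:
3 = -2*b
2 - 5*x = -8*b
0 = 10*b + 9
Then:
No Solution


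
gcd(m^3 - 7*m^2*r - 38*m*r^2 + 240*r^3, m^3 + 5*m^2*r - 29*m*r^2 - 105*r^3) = -m + 5*r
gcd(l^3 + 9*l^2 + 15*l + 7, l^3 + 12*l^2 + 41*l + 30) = l + 1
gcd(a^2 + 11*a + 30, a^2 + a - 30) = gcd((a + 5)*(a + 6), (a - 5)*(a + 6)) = a + 6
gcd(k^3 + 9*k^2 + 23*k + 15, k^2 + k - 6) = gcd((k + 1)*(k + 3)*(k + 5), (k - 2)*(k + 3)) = k + 3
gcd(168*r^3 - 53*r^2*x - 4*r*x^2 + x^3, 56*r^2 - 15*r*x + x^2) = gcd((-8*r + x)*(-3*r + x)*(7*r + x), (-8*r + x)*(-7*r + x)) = -8*r + x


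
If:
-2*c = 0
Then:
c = 0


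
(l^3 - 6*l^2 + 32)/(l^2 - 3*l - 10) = (l^2 - 8*l + 16)/(l - 5)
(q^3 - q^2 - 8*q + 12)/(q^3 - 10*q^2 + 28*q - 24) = (q + 3)/(q - 6)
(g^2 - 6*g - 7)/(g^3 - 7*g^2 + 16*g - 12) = (g^2 - 6*g - 7)/(g^3 - 7*g^2 + 16*g - 12)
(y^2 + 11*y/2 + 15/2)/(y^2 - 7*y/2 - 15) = (y + 3)/(y - 6)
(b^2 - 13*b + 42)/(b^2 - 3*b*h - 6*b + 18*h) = (b - 7)/(b - 3*h)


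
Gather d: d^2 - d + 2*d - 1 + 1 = d^2 + d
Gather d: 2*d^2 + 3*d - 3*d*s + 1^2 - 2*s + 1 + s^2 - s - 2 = 2*d^2 + d*(3 - 3*s) + s^2 - 3*s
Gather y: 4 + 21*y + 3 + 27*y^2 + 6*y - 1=27*y^2 + 27*y + 6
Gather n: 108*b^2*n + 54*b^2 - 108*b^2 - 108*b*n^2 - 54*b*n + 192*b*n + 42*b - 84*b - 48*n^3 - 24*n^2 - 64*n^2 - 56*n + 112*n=-54*b^2 - 42*b - 48*n^3 + n^2*(-108*b - 88) + n*(108*b^2 + 138*b + 56)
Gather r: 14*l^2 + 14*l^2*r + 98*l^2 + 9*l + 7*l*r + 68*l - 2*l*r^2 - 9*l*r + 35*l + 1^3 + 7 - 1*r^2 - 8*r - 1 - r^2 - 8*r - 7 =112*l^2 + 112*l + r^2*(-2*l - 2) + r*(14*l^2 - 2*l - 16)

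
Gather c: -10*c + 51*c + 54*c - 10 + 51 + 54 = 95*c + 95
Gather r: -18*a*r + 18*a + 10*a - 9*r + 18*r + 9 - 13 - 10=28*a + r*(9 - 18*a) - 14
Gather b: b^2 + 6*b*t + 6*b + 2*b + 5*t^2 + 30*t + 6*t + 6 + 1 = b^2 + b*(6*t + 8) + 5*t^2 + 36*t + 7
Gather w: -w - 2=-w - 2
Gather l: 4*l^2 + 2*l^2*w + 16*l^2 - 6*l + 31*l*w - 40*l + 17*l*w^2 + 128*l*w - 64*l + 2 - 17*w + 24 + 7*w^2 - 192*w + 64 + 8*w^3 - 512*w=l^2*(2*w + 20) + l*(17*w^2 + 159*w - 110) + 8*w^3 + 7*w^2 - 721*w + 90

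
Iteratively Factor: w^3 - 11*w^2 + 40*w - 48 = (w - 3)*(w^2 - 8*w + 16) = (w - 4)*(w - 3)*(w - 4)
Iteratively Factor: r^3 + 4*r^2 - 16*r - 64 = (r + 4)*(r^2 - 16) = (r + 4)^2*(r - 4)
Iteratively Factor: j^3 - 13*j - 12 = (j - 4)*(j^2 + 4*j + 3) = (j - 4)*(j + 3)*(j + 1)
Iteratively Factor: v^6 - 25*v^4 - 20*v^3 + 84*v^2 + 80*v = (v + 1)*(v^5 - v^4 - 24*v^3 + 4*v^2 + 80*v) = (v - 2)*(v + 1)*(v^4 + v^3 - 22*v^2 - 40*v) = (v - 2)*(v + 1)*(v + 2)*(v^3 - v^2 - 20*v) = (v - 2)*(v + 1)*(v + 2)*(v + 4)*(v^2 - 5*v) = v*(v - 2)*(v + 1)*(v + 2)*(v + 4)*(v - 5)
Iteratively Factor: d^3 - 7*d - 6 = (d - 3)*(d^2 + 3*d + 2) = (d - 3)*(d + 1)*(d + 2)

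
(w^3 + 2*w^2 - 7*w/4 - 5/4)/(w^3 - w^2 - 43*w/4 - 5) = (w - 1)/(w - 4)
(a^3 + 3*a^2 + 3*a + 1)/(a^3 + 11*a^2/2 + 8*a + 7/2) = 2*(a + 1)/(2*a + 7)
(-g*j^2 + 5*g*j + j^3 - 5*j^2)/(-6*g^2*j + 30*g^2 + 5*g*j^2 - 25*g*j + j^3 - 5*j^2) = j/(6*g + j)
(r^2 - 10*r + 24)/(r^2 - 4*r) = (r - 6)/r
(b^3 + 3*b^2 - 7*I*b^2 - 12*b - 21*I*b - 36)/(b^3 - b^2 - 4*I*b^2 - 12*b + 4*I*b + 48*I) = (b - 3*I)/(b - 4)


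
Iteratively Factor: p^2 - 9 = (p - 3)*(p + 3)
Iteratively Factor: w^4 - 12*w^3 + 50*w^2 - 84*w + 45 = (w - 1)*(w^3 - 11*w^2 + 39*w - 45) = (w - 5)*(w - 1)*(w^2 - 6*w + 9) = (w - 5)*(w - 3)*(w - 1)*(w - 3)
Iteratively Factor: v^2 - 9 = (v + 3)*(v - 3)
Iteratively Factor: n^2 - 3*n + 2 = (n - 1)*(n - 2)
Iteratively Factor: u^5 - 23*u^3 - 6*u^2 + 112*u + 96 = (u - 3)*(u^4 + 3*u^3 - 14*u^2 - 48*u - 32) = (u - 3)*(u + 2)*(u^3 + u^2 - 16*u - 16) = (u - 3)*(u + 1)*(u + 2)*(u^2 - 16) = (u - 3)*(u + 1)*(u + 2)*(u + 4)*(u - 4)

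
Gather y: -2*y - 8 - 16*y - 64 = -18*y - 72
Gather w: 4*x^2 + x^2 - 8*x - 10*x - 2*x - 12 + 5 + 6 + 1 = 5*x^2 - 20*x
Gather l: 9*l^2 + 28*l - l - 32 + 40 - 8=9*l^2 + 27*l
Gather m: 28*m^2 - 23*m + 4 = 28*m^2 - 23*m + 4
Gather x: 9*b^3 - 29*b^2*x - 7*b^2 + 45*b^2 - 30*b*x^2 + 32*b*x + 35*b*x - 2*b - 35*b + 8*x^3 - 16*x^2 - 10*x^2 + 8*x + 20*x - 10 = 9*b^3 + 38*b^2 - 37*b + 8*x^3 + x^2*(-30*b - 26) + x*(-29*b^2 + 67*b + 28) - 10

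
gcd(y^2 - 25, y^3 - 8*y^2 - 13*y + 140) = y - 5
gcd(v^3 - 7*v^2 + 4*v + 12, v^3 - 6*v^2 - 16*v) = 1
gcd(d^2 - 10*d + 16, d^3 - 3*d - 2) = d - 2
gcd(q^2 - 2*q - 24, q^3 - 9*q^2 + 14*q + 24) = q - 6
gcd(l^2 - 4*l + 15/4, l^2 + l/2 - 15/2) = l - 5/2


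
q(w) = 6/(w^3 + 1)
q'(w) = -18*w^2/(w^3 + 1)^2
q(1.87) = 0.80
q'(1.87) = -1.11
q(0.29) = 5.86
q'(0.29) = -1.44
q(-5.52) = -0.04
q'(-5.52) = -0.02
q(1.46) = 1.46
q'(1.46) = -2.27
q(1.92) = 0.74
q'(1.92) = -1.02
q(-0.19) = 6.04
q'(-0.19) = -0.66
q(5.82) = 0.03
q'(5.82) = -0.02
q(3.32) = 0.16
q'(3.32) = -0.14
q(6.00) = 0.03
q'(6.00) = -0.01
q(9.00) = 0.01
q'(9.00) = 0.00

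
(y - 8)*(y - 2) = y^2 - 10*y + 16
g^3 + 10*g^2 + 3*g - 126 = (g - 3)*(g + 6)*(g + 7)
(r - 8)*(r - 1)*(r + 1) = r^3 - 8*r^2 - r + 8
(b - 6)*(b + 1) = b^2 - 5*b - 6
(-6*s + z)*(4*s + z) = -24*s^2 - 2*s*z + z^2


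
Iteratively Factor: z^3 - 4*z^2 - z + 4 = (z + 1)*(z^2 - 5*z + 4) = (z - 1)*(z + 1)*(z - 4)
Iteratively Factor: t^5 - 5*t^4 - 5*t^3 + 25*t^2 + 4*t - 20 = (t + 2)*(t^4 - 7*t^3 + 9*t^2 + 7*t - 10) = (t - 5)*(t + 2)*(t^3 - 2*t^2 - t + 2) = (t - 5)*(t - 2)*(t + 2)*(t^2 - 1) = (t - 5)*(t - 2)*(t + 1)*(t + 2)*(t - 1)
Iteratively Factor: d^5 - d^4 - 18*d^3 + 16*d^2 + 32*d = (d + 4)*(d^4 - 5*d^3 + 2*d^2 + 8*d) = (d - 4)*(d + 4)*(d^3 - d^2 - 2*d) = (d - 4)*(d - 2)*(d + 4)*(d^2 + d) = (d - 4)*(d - 2)*(d + 1)*(d + 4)*(d)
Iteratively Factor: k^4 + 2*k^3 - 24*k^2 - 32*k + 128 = (k - 2)*(k^3 + 4*k^2 - 16*k - 64) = (k - 2)*(k + 4)*(k^2 - 16) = (k - 4)*(k - 2)*(k + 4)*(k + 4)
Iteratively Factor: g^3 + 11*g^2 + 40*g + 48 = (g + 4)*(g^2 + 7*g + 12) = (g + 3)*(g + 4)*(g + 4)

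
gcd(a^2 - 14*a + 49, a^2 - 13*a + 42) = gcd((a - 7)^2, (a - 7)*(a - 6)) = a - 7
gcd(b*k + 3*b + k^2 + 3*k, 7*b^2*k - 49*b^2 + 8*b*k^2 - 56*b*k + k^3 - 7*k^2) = b + k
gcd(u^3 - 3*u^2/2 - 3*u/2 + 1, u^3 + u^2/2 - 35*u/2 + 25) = u - 2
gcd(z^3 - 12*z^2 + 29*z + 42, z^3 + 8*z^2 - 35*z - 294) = z - 6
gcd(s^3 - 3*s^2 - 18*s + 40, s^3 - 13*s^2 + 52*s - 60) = s^2 - 7*s + 10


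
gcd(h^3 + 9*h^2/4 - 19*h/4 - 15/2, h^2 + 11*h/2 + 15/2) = h + 3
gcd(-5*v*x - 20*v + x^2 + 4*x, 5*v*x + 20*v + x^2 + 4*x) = x + 4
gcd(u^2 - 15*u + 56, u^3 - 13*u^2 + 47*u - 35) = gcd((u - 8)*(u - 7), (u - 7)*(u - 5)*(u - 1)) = u - 7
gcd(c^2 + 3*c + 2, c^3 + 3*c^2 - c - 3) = c + 1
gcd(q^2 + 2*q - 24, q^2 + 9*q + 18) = q + 6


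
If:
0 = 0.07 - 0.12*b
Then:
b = 0.58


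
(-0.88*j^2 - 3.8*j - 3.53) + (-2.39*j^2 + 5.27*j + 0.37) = -3.27*j^2 + 1.47*j - 3.16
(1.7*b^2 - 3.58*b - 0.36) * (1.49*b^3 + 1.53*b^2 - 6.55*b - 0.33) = 2.533*b^5 - 2.7332*b^4 - 17.1488*b^3 + 22.3372*b^2 + 3.5394*b + 0.1188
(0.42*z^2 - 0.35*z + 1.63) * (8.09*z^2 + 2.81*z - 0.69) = 3.3978*z^4 - 1.6513*z^3 + 11.9134*z^2 + 4.8218*z - 1.1247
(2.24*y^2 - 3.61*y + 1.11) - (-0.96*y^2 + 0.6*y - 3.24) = 3.2*y^2 - 4.21*y + 4.35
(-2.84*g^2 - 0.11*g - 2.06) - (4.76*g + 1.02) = -2.84*g^2 - 4.87*g - 3.08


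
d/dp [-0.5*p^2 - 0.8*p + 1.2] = -1.0*p - 0.8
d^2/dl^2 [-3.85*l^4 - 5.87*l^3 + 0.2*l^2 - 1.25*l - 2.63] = -46.2*l^2 - 35.22*l + 0.4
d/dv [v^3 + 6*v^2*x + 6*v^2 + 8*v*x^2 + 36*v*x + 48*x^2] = 3*v^2 + 12*v*x + 12*v + 8*x^2 + 36*x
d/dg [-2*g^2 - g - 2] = -4*g - 1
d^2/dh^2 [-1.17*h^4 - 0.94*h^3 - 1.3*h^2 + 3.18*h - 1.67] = -14.04*h^2 - 5.64*h - 2.6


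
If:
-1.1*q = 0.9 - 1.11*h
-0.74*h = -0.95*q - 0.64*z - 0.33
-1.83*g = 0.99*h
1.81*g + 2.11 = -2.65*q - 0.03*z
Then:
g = -0.01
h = 0.02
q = -0.80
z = 0.69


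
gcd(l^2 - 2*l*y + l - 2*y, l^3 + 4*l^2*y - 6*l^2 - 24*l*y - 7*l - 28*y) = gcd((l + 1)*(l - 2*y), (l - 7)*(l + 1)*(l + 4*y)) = l + 1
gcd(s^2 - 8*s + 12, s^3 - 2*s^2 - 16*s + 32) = s - 2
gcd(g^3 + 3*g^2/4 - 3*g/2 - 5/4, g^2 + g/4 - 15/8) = g - 5/4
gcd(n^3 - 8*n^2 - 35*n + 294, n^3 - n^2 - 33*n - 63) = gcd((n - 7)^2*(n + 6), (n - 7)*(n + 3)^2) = n - 7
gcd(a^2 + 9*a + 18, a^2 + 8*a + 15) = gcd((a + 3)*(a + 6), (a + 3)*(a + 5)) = a + 3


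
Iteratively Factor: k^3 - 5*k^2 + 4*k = (k)*(k^2 - 5*k + 4) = k*(k - 4)*(k - 1)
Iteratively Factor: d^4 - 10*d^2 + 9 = (d + 3)*(d^3 - 3*d^2 - d + 3) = (d - 3)*(d + 3)*(d^2 - 1) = (d - 3)*(d + 1)*(d + 3)*(d - 1)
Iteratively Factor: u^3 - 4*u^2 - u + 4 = (u + 1)*(u^2 - 5*u + 4) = (u - 4)*(u + 1)*(u - 1)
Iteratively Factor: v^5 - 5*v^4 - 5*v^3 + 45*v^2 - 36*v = (v)*(v^4 - 5*v^3 - 5*v^2 + 45*v - 36) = v*(v - 1)*(v^3 - 4*v^2 - 9*v + 36) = v*(v - 4)*(v - 1)*(v^2 - 9) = v*(v - 4)*(v - 3)*(v - 1)*(v + 3)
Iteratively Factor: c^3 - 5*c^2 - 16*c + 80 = (c - 4)*(c^2 - c - 20) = (c - 5)*(c - 4)*(c + 4)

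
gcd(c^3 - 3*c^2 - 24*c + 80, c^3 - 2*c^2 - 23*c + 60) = c^2 + c - 20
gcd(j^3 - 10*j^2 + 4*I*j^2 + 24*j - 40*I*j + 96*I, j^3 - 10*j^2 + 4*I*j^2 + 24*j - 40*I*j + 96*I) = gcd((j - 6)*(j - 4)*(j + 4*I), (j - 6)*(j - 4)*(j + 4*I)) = j^3 + j^2*(-10 + 4*I) + j*(24 - 40*I) + 96*I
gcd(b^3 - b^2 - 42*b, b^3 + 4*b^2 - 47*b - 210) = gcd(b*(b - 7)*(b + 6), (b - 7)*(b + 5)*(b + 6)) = b^2 - b - 42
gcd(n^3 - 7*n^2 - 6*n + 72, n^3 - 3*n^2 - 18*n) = n^2 - 3*n - 18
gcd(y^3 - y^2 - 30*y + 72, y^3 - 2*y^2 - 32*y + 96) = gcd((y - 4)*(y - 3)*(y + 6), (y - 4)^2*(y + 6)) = y^2 + 2*y - 24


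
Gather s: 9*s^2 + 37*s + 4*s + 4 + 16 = 9*s^2 + 41*s + 20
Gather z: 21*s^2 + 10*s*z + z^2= 21*s^2 + 10*s*z + z^2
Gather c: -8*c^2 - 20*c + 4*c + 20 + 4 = -8*c^2 - 16*c + 24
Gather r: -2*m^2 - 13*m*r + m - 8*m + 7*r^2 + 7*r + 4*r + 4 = -2*m^2 - 7*m + 7*r^2 + r*(11 - 13*m) + 4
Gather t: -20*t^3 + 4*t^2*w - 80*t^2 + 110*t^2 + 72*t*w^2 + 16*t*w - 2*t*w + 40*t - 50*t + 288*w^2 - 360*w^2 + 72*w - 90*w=-20*t^3 + t^2*(4*w + 30) + t*(72*w^2 + 14*w - 10) - 72*w^2 - 18*w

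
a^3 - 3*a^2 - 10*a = a*(a - 5)*(a + 2)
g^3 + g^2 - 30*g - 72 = (g - 6)*(g + 3)*(g + 4)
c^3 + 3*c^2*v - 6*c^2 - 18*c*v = c*(c - 6)*(c + 3*v)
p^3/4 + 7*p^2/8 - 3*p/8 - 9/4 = (p/4 + 1/2)*(p - 3/2)*(p + 3)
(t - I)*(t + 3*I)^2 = t^3 + 5*I*t^2 - 3*t + 9*I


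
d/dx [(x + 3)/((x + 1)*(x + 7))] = (-x^2 - 6*x - 17)/(x^4 + 16*x^3 + 78*x^2 + 112*x + 49)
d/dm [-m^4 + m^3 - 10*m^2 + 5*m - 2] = -4*m^3 + 3*m^2 - 20*m + 5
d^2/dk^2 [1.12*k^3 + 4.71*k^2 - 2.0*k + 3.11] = 6.72*k + 9.42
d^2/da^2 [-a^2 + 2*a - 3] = -2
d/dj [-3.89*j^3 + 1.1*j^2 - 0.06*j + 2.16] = -11.67*j^2 + 2.2*j - 0.06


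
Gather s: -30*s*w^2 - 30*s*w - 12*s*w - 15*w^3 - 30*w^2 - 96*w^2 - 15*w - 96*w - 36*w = s*(-30*w^2 - 42*w) - 15*w^3 - 126*w^2 - 147*w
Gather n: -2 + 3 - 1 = 0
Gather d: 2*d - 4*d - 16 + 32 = 16 - 2*d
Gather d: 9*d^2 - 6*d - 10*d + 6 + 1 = 9*d^2 - 16*d + 7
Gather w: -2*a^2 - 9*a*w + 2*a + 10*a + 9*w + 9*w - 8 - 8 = -2*a^2 + 12*a + w*(18 - 9*a) - 16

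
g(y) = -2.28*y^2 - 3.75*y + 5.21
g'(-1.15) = 1.49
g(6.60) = -118.86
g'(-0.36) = -2.11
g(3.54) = -36.64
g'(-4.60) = 17.23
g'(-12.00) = 50.97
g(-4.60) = -25.78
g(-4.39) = -22.27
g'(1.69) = -11.46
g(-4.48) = -23.75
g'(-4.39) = 16.27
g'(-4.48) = 16.68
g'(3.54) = -19.89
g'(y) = -4.56*y - 3.75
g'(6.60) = -33.85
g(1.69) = -7.64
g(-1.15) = 6.51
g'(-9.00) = 37.29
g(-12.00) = -278.11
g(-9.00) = -145.72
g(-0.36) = 6.26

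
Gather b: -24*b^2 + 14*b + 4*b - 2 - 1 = -24*b^2 + 18*b - 3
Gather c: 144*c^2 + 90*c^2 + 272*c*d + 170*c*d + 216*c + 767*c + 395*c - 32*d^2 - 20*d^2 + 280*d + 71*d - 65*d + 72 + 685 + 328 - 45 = 234*c^2 + c*(442*d + 1378) - 52*d^2 + 286*d + 1040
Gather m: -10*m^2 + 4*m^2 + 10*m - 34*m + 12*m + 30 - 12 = -6*m^2 - 12*m + 18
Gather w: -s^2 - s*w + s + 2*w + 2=-s^2 + s + w*(2 - s) + 2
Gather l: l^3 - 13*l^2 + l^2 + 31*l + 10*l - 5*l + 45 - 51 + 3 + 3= l^3 - 12*l^2 + 36*l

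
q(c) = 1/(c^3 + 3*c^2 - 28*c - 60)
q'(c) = (-3*c^2 - 6*c + 28)/(c^3 + 3*c^2 - 28*c - 60)^2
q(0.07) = -0.02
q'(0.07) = 0.01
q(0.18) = -0.02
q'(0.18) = 0.01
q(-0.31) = -0.02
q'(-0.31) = 0.01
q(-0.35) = -0.02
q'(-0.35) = 0.01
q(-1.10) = -0.04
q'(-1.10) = 0.04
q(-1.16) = -0.04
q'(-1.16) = 0.05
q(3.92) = -0.02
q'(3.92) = -0.01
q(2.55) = -0.01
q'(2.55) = -0.00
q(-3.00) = 0.04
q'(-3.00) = 0.03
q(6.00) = 0.01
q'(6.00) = -0.01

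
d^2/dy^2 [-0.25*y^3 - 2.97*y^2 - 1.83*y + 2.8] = -1.5*y - 5.94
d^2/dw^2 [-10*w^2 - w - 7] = -20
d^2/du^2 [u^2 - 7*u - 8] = 2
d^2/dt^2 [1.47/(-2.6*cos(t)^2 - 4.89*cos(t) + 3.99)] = (39.7488*(1 - cos(t)^2)^2 + 56.06874*cos(t)^3 + 116.024307*cos(t)^2 - 83.456163*cos(t) - 140.549934)/(2.6*cos(t)^2 + 4.89*cos(t) - 3.99)^3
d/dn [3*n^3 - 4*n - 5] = 9*n^2 - 4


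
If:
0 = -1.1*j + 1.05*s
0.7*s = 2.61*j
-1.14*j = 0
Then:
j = 0.00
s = 0.00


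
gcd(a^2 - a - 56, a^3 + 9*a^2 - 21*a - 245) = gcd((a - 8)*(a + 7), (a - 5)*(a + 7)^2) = a + 7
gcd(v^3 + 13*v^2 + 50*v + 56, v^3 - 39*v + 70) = v + 7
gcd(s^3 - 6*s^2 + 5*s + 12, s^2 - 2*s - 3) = s^2 - 2*s - 3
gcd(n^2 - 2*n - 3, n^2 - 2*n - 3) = n^2 - 2*n - 3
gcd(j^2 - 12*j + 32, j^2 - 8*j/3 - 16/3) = j - 4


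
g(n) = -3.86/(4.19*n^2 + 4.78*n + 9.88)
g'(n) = -3.86*(-8.38*n - 4.78)/(4.19*n^2 + 4.78*n + 9.88)^2 = (32.3468*n + 18.4508)/(4.19*n^2 + 4.78*n + 9.88)^2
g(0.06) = -0.38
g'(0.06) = 0.20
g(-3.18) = -0.10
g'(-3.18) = -0.06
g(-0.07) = -0.40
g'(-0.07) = 0.18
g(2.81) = -0.07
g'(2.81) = 0.03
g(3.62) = -0.05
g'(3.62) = 0.02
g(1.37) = -0.16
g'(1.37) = 0.11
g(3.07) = -0.06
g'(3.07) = 0.03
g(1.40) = -0.16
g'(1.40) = 0.10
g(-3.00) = -0.12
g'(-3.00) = -0.07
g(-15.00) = -0.00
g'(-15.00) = -0.00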